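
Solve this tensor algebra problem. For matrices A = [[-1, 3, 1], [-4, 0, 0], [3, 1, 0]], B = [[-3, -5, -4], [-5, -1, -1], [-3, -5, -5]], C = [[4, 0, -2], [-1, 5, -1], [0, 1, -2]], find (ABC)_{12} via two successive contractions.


(ABC)_{12} = sum_m (AB)_{1m} C_{m2}. First compute row 1 of AB.
(AB)_{11} = -1*-3 + 3*-5 + 1*-3 = -15
(AB)_{12} = -1*-5 + 3*-1 + 1*-5 = -3
(AB)_{13} = -1*-4 + 3*-1 + 1*-5 = -4
Now contract with column 2 of C:
(AB)_{11} * C_{12} = -15 * 0 = 0
(AB)_{12} * C_{22} = -3 * 5 = -15
(AB)_{13} * C_{32} = -4 * 1 = -4
(ABC)_{12} = 0 + -15 + -4 = -19

-19


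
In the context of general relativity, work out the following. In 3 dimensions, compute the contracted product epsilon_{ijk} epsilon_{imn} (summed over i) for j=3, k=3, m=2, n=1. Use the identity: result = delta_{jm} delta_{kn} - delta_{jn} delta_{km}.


Using the identity: epsilon_{ijk} epsilon_{imn} = delta_{jm} delta_{kn} - delta_{jn} delta_{km}.
delta_{32} = 0
delta_{31} = 0
delta_{31} = 0
delta_{32} = 0
Result = 0 * 0 - 0 * 0 = 0 - 0 = 0

0


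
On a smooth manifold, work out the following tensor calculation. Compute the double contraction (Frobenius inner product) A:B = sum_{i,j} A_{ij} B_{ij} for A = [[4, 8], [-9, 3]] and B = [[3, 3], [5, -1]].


A:B = sum over all i,j of A_{ij} * B_{ij}.
Row 1: 4*3=12, 8*3=24 => row sum = 36
Row 2: -9*5=-45, 3*-1=-3 => row sum = -48
Total = 36 + -48 = -12

-12


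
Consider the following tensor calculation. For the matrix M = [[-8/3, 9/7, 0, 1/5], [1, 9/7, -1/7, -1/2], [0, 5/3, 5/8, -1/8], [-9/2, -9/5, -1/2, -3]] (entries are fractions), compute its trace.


The trace is the sum of diagonal entries.
Diagonal: M[1,1] = -8/3, M[2,2] = 9/7, M[3,3] = 5/8, M[4,4] = -3
Tr(M) = -8/3 + 9/7 + 5/8 + -3
Computing step by step:
After adding M[1,1]: -8/3
After adding M[2,2]: -29/21
After adding M[3,3]: -127/168
After adding M[4,4]: -631/168
Tr(M) = -631/168

-631/168


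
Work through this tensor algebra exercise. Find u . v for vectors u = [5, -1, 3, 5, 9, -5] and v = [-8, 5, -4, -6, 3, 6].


The inner product u . v = sum of u_i * v_i.
Term-by-term: 5 * -8, -1 * 5, 3 * -4, 5 * -6, 9 * 3, -5 * 6
Products: -40, -5, -12, -30, 27, -30
Sum = -40 + -5 + -12 + -30 + 27 + -30 = -90

-90


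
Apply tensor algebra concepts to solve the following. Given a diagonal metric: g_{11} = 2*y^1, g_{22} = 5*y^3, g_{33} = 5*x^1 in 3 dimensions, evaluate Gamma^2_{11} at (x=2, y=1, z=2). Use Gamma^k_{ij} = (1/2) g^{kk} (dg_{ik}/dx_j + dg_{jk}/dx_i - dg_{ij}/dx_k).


For a diagonal metric, Gamma^k_{ij} = (1/2) g^{kk} (dg_{ik}/dx_j + dg_{jk}/dx_i - dg_{ij}/dx_k).
The metric is diagonal, so g_{ab} = 0 for a != b.
At the given point: g_{11} = 2, g_{22} = 5, g_{33} = 10
g^{22} = 1/5
dg_{12}/dx_1 = 0 (off-diagonal)
dg_{12}/dx_1 = 0 (off-diagonal)
dg_{11}/dx_2 = dg_{11}/dx_2 = 2
Numerator = 0 + 0 - 2 = -2
Gamma^2_{11} = -2 / (2 * 5) = -1/5

-1/5


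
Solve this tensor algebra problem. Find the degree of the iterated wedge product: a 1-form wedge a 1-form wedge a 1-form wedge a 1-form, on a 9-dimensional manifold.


The degree of a wedge product is the sum of the degrees of the individual forms.
Degrees: 1, 1, 1, 1
Total degree = 1 + 1 + 1 + 1 = 4

4


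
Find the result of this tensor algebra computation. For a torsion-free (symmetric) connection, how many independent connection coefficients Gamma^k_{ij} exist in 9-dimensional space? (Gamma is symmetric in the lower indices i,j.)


Christoffel symbols Gamma^k_{ij} are symmetric in i,j, so there are d * d(d+1)/2 independent symbols.
d = 9
d(d+1)/2 = 9 * 10 / 2 = 45
Total = 9 * 45 = 405

405


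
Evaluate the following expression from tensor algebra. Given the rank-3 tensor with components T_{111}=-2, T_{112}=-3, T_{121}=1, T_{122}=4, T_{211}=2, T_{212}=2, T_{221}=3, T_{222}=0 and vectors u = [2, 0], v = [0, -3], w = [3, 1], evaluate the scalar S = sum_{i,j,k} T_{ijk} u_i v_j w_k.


S = sum over i,j,k of T_{ijk} u_i v_j w_k. Expanding all 8 terms:
T_{111}*u_1*v_1*w_1 = -2*2*0*3 = 0  (running total: 0)
T_{112}*u_1*v_1*w_2 = -3*2*0*1 = 0  (running total: 0)
T_{121}*u_1*v_2*w_1 = 1*2*-3*3 = -18  (running total: -18)
T_{122}*u_1*v_2*w_2 = 4*2*-3*1 = -24  (running total: -42)
T_{211}*u_2*v_1*w_1 = 2*0*0*3 = 0  (running total: -42)
T_{212}*u_2*v_1*w_2 = 2*0*0*1 = 0  (running total: -42)
T_{221}*u_2*v_2*w_1 = 3*0*-3*3 = 0  (running total: -42)
T_{222}*u_2*v_2*w_2 = 0*0*-3*1 = 0  (running total: -42)
S = -42

-42


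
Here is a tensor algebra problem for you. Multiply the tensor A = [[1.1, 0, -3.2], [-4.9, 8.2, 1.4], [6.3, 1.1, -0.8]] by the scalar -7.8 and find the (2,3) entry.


Scalar multiplication: (cA)_{ij} = c * A_{ij}.
c = -7.8
A_{23} = 1.4
(cA)_{23} = -7.8 * 1.4 = -10.92

-10.92


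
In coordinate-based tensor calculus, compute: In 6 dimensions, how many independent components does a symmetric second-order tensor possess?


A symmetric rank-2 tensor in d dimensions has d(d+1)/2 independent components.
d = 6
d(d+1)/2 = 6 * 7 / 2 = 42 / 2 = 21

21


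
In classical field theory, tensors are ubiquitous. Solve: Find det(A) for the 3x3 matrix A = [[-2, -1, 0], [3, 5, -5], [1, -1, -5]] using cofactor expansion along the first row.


Expanding along the first row, det(A) = a11*M_11 - a12*M_12 + a13*M_13, where M_1j is the (1,j) minor.
Minor M_11 = 5*-5 - -5*-1 = -30
Minor M_12 = 3*-5 - -5*1 = -10
Minor M_13 = 3*-1 - 5*1 = -8
det = -2*(-30) - -1*(-10) + 0*(-8)
    = 60 - 10 + 0
    = 50

50


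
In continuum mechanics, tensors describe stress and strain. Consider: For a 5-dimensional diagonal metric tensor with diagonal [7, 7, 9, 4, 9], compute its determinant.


For a diagonal metric, the determinant is the product of diagonal entries.
Diagonal entries: 7, 7, 9, 4, 9
det(g) = 7 * 7 * 9 * 4 * 9 = 15876

15876


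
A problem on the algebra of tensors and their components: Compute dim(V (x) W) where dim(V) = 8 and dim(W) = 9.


The dimension of a tensor product is the product of dimensions.
dim(V) = 8, dim(W) = 9
dim(V (x) W) = 8 * 9 = 72

72


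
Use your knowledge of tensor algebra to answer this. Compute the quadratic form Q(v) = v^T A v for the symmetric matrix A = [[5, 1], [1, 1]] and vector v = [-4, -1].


First compute Av:
(Av)_1 = 5*-4 + 1*-1 = -21
(Av)_2 = 1*-4 + 1*-1 = -5
Av = [-21, -5]
Then v^T (Av) = -4*-21 + -1*-5
= 84 + 5 = 89

89


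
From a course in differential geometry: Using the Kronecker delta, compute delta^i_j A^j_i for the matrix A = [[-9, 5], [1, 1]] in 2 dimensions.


The contraction (trace) of a rank-2 tensor is the sum of its diagonal elements.
Diagonal entries: A[1,1] = -9, A[2,2] = 1
Tr(A) = -9 + 1 = -8

-8


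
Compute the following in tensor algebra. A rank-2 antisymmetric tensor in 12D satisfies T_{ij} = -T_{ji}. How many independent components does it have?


An antisymmetric rank-2 tensor satisfies A_{ij} = -A_{ji}, so diagonal entries are zero.
The independent components are the upper-triangular entries: C(n, 2) = n(n-1)/2.
n = 12
C(12, 2) = 12 * 11 / 2 = 132 / 2 = 66

66


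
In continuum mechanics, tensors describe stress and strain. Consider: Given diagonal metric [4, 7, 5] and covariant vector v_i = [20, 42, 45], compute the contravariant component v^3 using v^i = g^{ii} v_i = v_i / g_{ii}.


To raise an index with a diagonal metric: v^i = v_i / g_{ii}.
For index 3: v_3 = 45, g_{33} = 5
v^3 = 45 / 5 = 9

9


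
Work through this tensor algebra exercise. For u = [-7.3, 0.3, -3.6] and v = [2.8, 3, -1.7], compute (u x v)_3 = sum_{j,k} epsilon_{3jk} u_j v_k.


(u x v)_3 = sum_{j,k} epsilon_{3jk} u_j v_k. Only permutations of (1,2,3) contribute; the two non-zero terms are:
eps_{312} u_1 v_2 = 1 * -7.3 * 3 = -21.9
eps_{321} u_2 v_1 = -1 * 0.3 * 2.8 = -0.84
(u x v)_3 = -22.74

-22.74


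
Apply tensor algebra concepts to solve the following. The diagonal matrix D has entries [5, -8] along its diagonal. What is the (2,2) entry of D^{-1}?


For a diagonal matrix, the inverse has entries (D^{-1})_{ii} = 1/d_{ii}.
The diagonal entries are: d_{11} = 5, d_{22} = -8
We need (D^{-1})_{22} = 1/d_{22} = 1/-8 = -1/8

-1/8


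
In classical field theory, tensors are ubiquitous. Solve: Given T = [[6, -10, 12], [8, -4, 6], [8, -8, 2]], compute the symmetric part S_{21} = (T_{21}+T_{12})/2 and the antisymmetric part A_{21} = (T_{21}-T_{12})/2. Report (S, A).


T_{21} = 8
T_{12} = -10
S_{21} = (8 + -10)/2 = -2/2 = -1
A_{21} = (8 - -10)/2 = 18/2 = 9
Check: S + A = -1 + 9 = 8 = T_{21}.

(-1, 9)


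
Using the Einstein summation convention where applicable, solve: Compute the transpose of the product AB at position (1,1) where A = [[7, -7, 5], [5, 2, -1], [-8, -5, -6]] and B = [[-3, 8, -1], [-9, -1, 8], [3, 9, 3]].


(AB)^T_{ij} = (AB)_{ji} = sum_k A_{jk} B_{ki}.
For i=1, j=1 we need (AB)_{11}:
A_{11} * B_{11} = 7 * -3 = -21
A_{12} * B_{21} = -7 * -9 = 63
A_{13} * B_{31} = 5 * 3 = 15
Sum = -21 + 63 + 15 = 57

57


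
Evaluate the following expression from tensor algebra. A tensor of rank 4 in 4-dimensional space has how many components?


The number of components of a rank-r tensor in d dimensions is d^r.
Here d = 4 and r = 4.
4^4 = 256

256


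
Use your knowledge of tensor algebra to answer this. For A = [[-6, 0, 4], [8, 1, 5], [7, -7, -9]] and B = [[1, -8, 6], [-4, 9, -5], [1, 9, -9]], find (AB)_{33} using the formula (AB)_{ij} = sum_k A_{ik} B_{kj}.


(AB)_{ij} = sum_k A_{ik} B_{kj}.
For i=3, j=3:
A_{31} * B_{13} = 7 * 6 = 42
A_{32} * B_{23} = -7 * -5 = 35
A_{33} * B_{33} = -9 * -9 = 81
Sum = 42 + 35 + 81 = 158

158


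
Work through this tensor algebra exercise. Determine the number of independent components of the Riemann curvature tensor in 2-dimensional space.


The Riemann tensor in d dimensions has d^2(d^2 - 1)/12 independent components.
d = 2, so d^2 = 4
d^2 - 1 = 3
d^2(d^2 - 1) = 4 * 3 = 12
Divide by 12: 12 / 12 = 1

1


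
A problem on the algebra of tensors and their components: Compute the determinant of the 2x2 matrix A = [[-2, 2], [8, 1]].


For a 2x2 matrix [[a, b], [c, d]], det = a*d - b*c.
a = -2, b = 2, c = 8, d = 1
a*d = -2 * 1 = -2
b*c = 2 * 8 = 16
det = -2 - 16 = -18

-18


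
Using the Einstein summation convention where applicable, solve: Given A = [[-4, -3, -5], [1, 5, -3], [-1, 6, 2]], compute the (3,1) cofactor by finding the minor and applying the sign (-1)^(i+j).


To find cofactor C_{31}, delete row 3 and column 1.
The resulting 2x2 submatrix is: [[-3, -5], [5, -3]]
Minor M_{31} = -3*-3 - -5*5
  = 9 - -25 = 34
Sign = (-1)^(3+1) = (-1)^4 = 1
Cofactor C_{31} = 1 * 34 = 34

34


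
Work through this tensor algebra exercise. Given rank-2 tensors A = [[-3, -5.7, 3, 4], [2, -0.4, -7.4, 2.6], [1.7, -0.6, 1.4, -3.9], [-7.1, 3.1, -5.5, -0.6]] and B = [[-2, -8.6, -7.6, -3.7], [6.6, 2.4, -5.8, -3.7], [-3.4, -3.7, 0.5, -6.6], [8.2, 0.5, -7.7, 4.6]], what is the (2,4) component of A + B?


Tensor addition is component-wise: (A + B)_{ij} = A_{ij} + B_{ij}.
A_{24} = 2.6
B_{24} = -3.7
(A + B)_{24} = 2.6 + -3.7 = -1.1

-1.1


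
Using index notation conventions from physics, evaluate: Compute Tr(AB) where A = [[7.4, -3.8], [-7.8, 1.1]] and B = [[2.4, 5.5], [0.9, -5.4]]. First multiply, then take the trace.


Tr(AB) = sum_i (AB)_{ii} where (AB)_{ii} = sum_k A_{ik} B_{ki}.
(AB)_{11} = 7.4*2.4 + -3.8*0.9 = 14.34
(AB)_{22} = -7.8*5.5 + 1.1*-5.4 = -48.84
Tr(AB) = 14.34 + -48.84 = -34.5

-34.5


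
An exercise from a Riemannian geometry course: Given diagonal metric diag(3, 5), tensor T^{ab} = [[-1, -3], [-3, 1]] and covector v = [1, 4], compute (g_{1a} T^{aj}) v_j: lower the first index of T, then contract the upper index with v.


Step 1: lower the first index. For a diagonal metric, g_{ia} T^{aj} = g_{ii} T^{ij} (no sum on i).
g_{11} = 3
S_1{}^1 = 3 * T^{11} = 3 * -1 = -3
S_1{}^2 = 3 * T^{12} = 3 * -3 = -9
Step 2: contract S_1{}^j with v_j.
S_1{}^1 * v_1 = -3 * 1 = -3
S_1{}^2 * v_2 = -9 * 4 = -36
Result = -3 + -36 = -39

-39


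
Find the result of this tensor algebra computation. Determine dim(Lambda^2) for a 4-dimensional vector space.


The dimension of the space of p-forms on an n-dimensional space is C(n, p).
n = 4, p = 2
C(4, 2) = 4! / (2! * 2!) = 6

6


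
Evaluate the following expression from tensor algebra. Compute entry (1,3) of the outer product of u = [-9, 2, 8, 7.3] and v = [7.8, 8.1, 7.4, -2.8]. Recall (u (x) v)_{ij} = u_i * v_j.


The outer product entry T_{ij} = u_i * v_j.
We need i=1, j=3.
u_1 = -9, v_3 = 7.4
T_{1,3} = -9 * 7.4 = -66.6

-66.6


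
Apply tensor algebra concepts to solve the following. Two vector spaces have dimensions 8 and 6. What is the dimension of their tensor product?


The dimension of a tensor product is the product of dimensions.
dim(V) = 8, dim(W) = 6
dim(V (x) W) = 8 * 6 = 48

48


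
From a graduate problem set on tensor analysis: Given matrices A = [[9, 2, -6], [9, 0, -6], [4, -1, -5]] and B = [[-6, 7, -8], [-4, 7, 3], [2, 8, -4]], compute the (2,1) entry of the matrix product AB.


(AB)_{ij} = sum_k A_{ik} B_{kj}.
For i=2, j=1:
A_{21} * B_{11} = 9 * -6 = -54
A_{22} * B_{21} = 0 * -4 = 0
A_{23} * B_{31} = -6 * 2 = -12
Sum = -54 + 0 + -12 = -66

-66


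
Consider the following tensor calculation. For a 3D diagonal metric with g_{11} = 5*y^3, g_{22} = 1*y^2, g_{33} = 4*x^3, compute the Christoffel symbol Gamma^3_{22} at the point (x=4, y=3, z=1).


For a diagonal metric, Gamma^k_{ij} = (1/2) g^{kk} (dg_{ik}/dx_j + dg_{jk}/dx_i - dg_{ij}/dx_k).
The metric is diagonal, so g_{ab} = 0 for a != b.
At the given point: g_{11} = 135, g_{22} = 9, g_{33} = 256
g^{33} = 1/256
dg_{23}/dx_2 = 0 (off-diagonal)
dg_{23}/dx_2 = 0 (off-diagonal)
dg_{22}/dx_3 = dg_{22}/dx_3 = 0
Numerator = 0 + 0 - 0 = 0
Gamma^3_{22} = 0 / (2 * 256) = 0

0


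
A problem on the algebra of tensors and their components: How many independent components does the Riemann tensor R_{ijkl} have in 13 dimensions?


The Riemann tensor in d dimensions has d^2(d^2 - 1)/12 independent components.
d = 13, so d^2 = 169
d^2 - 1 = 168
d^2(d^2 - 1) = 169 * 168 = 28392
Divide by 12: 28392 / 12 = 2366

2366


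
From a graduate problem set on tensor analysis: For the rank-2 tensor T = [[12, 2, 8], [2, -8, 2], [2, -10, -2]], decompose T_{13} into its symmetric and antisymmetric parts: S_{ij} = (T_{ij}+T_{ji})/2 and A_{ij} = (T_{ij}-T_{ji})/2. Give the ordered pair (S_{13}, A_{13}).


T_{13} = 8
T_{31} = 2
S_{13} = (8 + 2)/2 = 10/2 = 5
A_{13} = (8 - 2)/2 = 6/2 = 3
Check: S + A = 5 + 3 = 8 = T_{13}.

(5, 3)


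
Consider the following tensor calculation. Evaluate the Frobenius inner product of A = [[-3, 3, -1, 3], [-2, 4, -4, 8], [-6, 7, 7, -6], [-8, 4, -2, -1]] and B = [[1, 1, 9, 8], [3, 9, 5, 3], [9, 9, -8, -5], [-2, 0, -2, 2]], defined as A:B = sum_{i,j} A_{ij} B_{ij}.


A:B = sum over all i,j of A_{ij} * B_{ij}.
Row 1: -3*1=-3, 3*1=3, -1*9=-9, 3*8=24 => row sum = 15
Row 2: -2*3=-6, 4*9=36, -4*5=-20, 8*3=24 => row sum = 34
Row 3: -6*9=-54, 7*9=63, 7*-8=-56, -6*-5=30 => row sum = -17
Row 4: -8*-2=16, 4*0=0, -2*-2=4, -1*2=-2 => row sum = 18
Total = 15 + 34 + -17 + 18 = 50

50


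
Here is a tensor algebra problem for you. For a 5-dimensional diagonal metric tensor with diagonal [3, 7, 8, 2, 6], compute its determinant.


For a diagonal metric, the determinant is the product of diagonal entries.
Diagonal entries: 3, 7, 8, 2, 6
det(g) = 3 * 7 * 8 * 2 * 6 = 2016

2016


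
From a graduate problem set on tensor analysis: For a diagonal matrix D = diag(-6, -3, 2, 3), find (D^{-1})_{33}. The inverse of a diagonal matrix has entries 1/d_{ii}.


For a diagonal matrix, the inverse has entries (D^{-1})_{ii} = 1/d_{ii}.
The diagonal entries are: d_{11} = -6, d_{22} = -3, d_{33} = 2, d_{44} = 3
We need (D^{-1})_{33} = 1/d_{33} = 1/2 = 1/2

1/2


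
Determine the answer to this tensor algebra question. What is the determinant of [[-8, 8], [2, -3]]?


For a 2x2 matrix [[a, b], [c, d]], det = a*d - b*c.
a = -8, b = 8, c = 2, d = -3
a*d = -8 * -3 = 24
b*c = 8 * 2 = 16
det = 24 - 16 = 8

8


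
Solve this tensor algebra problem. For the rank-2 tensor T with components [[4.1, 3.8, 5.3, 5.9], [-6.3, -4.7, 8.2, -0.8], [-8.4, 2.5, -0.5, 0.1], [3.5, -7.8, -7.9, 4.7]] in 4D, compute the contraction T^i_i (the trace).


The contraction (trace) of a rank-2 tensor is the sum of its diagonal elements.
Diagonal entries: A[1,1] = 4.1, A[2,2] = -4.7, A[3,3] = -0.5, A[4,4] = 4.7
Tr(A) = 4.1 + -4.7 + -0.5 + 4.7 = 3.6

3.6


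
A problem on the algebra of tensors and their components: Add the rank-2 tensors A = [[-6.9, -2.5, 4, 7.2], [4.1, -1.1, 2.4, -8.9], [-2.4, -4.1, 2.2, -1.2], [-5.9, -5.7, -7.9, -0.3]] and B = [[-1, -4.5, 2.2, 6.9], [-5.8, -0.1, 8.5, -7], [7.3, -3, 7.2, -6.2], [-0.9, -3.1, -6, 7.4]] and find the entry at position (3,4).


Tensor addition is component-wise: (A + B)_{ij} = A_{ij} + B_{ij}.
A_{34} = -1.2
B_{34} = -6.2
(A + B)_{34} = -1.2 + -6.2 = -7.4

-7.4


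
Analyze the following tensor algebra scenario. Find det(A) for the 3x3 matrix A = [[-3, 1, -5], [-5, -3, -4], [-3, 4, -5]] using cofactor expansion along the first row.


Expanding along the first row, det(A) = a11*M_11 - a12*M_12 + a13*M_13, where M_1j is the (1,j) minor.
Minor M_11 = -3*-5 - -4*4 = 31
Minor M_12 = -5*-5 - -4*-3 = 13
Minor M_13 = -5*4 - -3*-3 = -29
det = -3*(31) - 1*(13) + -5*(-29)
    = -93 - 13 + 145
    = 39

39


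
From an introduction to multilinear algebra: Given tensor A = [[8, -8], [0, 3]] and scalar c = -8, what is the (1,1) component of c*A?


Scalar multiplication: (cA)_{ij} = c * A_{ij}.
c = -8
A_{11} = 8
(cA)_{11} = -8 * 8 = -64

-64


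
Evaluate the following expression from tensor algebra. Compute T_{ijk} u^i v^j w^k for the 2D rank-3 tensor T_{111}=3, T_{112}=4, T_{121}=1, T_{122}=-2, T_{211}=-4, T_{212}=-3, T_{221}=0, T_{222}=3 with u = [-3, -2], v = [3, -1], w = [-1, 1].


S = sum over i,j,k of T_{ijk} u_i v_j w_k. Expanding all 8 terms:
T_{111}*u_1*v_1*w_1 = 3*-3*3*-1 = 27  (running total: 27)
T_{112}*u_1*v_1*w_2 = 4*-3*3*1 = -36  (running total: -9)
T_{121}*u_1*v_2*w_1 = 1*-3*-1*-1 = -3  (running total: -12)
T_{122}*u_1*v_2*w_2 = -2*-3*-1*1 = -6  (running total: -18)
T_{211}*u_2*v_1*w_1 = -4*-2*3*-1 = -24  (running total: -42)
T_{212}*u_2*v_1*w_2 = -3*-2*3*1 = 18  (running total: -24)
T_{221}*u_2*v_2*w_1 = 0*-2*-1*-1 = 0  (running total: -24)
T_{222}*u_2*v_2*w_2 = 3*-2*-1*1 = 6  (running total: -18)
S = -18

-18


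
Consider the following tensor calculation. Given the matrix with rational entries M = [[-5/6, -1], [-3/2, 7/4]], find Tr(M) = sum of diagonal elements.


The trace is the sum of diagonal entries.
Diagonal: M[1,1] = -5/6, M[2,2] = 7/4
Tr(M) = -5/6 + 7/4
Computing step by step:
After adding M[1,1]: -5/6
After adding M[2,2]: 11/12
Tr(M) = 11/12

11/12


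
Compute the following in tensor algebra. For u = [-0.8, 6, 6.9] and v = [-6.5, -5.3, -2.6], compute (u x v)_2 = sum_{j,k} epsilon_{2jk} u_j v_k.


(u x v)_2 = sum_{j,k} epsilon_{2jk} u_j v_k. Only permutations of (1,2,3) contribute; the two non-zero terms are:
eps_{213} u_1 v_3 = -1 * -0.8 * -2.6 = -2.08
eps_{231} u_3 v_1 = 1 * 6.9 * -6.5 = -44.85
(u x v)_2 = -46.93

-46.93


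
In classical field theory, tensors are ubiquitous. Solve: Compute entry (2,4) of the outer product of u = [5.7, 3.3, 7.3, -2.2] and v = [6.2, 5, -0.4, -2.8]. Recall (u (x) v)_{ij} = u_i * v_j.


The outer product entry T_{ij} = u_i * v_j.
We need i=2, j=4.
u_2 = 3.3, v_4 = -2.8
T_{2,4} = 3.3 * -2.8 = -9.24

-9.24


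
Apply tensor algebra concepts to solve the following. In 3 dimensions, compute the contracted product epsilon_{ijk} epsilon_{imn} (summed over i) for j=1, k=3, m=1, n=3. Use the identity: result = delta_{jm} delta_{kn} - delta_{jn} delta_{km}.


Using the identity: epsilon_{ijk} epsilon_{imn} = delta_{jm} delta_{kn} - delta_{jn} delta_{km}.
delta_{11} = 1
delta_{33} = 1
delta_{13} = 0
delta_{31} = 0
Result = 1 * 1 - 0 * 0 = 1 - 0 = 1

1


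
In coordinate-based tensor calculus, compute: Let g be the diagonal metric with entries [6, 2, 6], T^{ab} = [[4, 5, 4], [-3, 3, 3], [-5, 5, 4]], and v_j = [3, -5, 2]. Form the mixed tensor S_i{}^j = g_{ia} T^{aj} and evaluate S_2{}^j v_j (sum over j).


Step 1: lower the first index. For a diagonal metric, g_{ia} T^{aj} = g_{ii} T^{ij} (no sum on i).
g_{22} = 2
S_2{}^1 = 2 * T^{21} = 2 * -3 = -6
S_2{}^2 = 2 * T^{22} = 2 * 3 = 6
S_2{}^3 = 2 * T^{23} = 2 * 3 = 6
Step 2: contract S_2{}^j with v_j.
S_2{}^1 * v_1 = -6 * 3 = -18
S_2{}^2 * v_2 = 6 * -5 = -30
S_2{}^3 * v_3 = 6 * 2 = 12
Result = -18 + -30 + 12 = -36

-36


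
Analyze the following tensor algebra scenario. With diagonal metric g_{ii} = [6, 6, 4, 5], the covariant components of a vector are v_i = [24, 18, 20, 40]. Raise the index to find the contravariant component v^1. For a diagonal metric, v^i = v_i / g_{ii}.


To raise an index with a diagonal metric: v^i = v_i / g_{ii}.
For index 1: v_1 = 24, g_{11} = 6
v^1 = 24 / 6 = 4

4


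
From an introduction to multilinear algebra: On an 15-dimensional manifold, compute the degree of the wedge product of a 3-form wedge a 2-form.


The degree of a wedge product is the sum of the degrees of the individual forms.
Degrees: 3, 2
Total degree = 3 + 2 = 5

5


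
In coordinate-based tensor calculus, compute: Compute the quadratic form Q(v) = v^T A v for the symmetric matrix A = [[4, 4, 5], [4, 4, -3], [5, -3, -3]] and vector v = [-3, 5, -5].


First compute Av:
(Av)_1 = 4*-3 + 4*5 + 5*-5 = -17
(Av)_2 = 4*-3 + 4*5 + -3*-5 = 23
(Av)_3 = 5*-3 + -3*5 + -3*-5 = -15
Av = [-17, 23, -15]
Then v^T (Av) = -3*-17 + 5*23 + -5*-15
= 51 + 115 + 75 = 241

241


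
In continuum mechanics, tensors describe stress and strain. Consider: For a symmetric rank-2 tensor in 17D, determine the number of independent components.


A symmetric rank-2 tensor in d dimensions has d(d+1)/2 independent components.
d = 17
d(d+1)/2 = 17 * 18 / 2 = 306 / 2 = 153

153


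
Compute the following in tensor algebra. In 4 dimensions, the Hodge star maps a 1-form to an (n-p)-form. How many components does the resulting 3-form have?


The Hodge dual of a p-form on an n-dimensional manifold is an (n-p)-form.
n = 4, p = 1, so dual degree = 4 - 1 = 3
The number of components is C(n, n-p) = C(4, 3) = 4

4


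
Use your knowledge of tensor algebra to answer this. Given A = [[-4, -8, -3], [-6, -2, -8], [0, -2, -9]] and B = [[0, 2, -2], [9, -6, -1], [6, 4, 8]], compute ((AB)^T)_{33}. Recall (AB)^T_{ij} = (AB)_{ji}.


(AB)^T_{ij} = (AB)_{ji} = sum_k A_{jk} B_{ki}.
For i=3, j=3 we need (AB)_{33}:
A_{31} * B_{13} = 0 * -2 = 0
A_{32} * B_{23} = -2 * -1 = 2
A_{33} * B_{33} = -9 * 8 = -72
Sum = 0 + 2 + -72 = -70

-70


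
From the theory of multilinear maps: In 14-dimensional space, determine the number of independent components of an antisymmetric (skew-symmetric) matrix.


An antisymmetric rank-2 tensor satisfies A_{ij} = -A_{ji}, so diagonal entries are zero.
The independent components are the upper-triangular entries: C(n, 2) = n(n-1)/2.
n = 14
C(14, 2) = 14 * 13 / 2 = 182 / 2 = 91

91


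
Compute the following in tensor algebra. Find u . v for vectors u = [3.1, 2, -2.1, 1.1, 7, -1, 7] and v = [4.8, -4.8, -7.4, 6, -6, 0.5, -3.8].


The inner product u . v = sum of u_i * v_i.
Term-by-term: 3.1 * 4.8, 2 * -4.8, -2.1 * -7.4, 1.1 * 6, 7 * -6, -1 * 0.5, 7 * -3.8
Products: 14.88, -9.6, 15.54, 6.6, -42, -0.5, -26.6
Sum = 14.88 + -9.6 + 15.54 + 6.6 + -42 + -0.5 + -26.6 = -41.68

-41.68


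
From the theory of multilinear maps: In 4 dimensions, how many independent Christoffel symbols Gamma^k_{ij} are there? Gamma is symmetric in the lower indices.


Christoffel symbols Gamma^k_{ij} are symmetric in i,j, so there are d * d(d+1)/2 independent symbols.
d = 4
d(d+1)/2 = 4 * 5 / 2 = 10
Total = 4 * 10 = 40

40


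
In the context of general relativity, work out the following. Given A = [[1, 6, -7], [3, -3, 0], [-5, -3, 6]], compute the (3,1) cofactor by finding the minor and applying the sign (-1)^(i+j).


To find cofactor C_{31}, delete row 3 and column 1.
The resulting 2x2 submatrix is: [[6, -7], [-3, 0]]
Minor M_{31} = 6*0 - -7*-3
  = 0 - 21 = -21
Sign = (-1)^(3+1) = (-1)^4 = 1
Cofactor C_{31} = 1 * -21 = -21

-21


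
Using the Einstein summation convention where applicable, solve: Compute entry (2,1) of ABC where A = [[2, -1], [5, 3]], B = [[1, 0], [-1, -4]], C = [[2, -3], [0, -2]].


(ABC)_{21} = sum_m (AB)_{2m} C_{m1}. First compute row 2 of AB.
(AB)_{21} = 5*1 + 3*-1 = 2
(AB)_{22} = 5*0 + 3*-4 = -12
Now contract with column 1 of C:
(AB)_{21} * C_{11} = 2 * 2 = 4
(AB)_{22} * C_{21} = -12 * 0 = 0
(ABC)_{21} = 4 + 0 = 4

4


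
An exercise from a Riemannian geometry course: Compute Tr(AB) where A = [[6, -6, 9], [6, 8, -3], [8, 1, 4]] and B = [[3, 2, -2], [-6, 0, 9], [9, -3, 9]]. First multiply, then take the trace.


Tr(AB) = sum_i (AB)_{ii} where (AB)_{ii} = sum_k A_{ik} B_{ki}.
(AB)_{11} = 6*3 + -6*-6 + 9*9 = 135
(AB)_{22} = 6*2 + 8*0 + -3*-3 = 21
(AB)_{33} = 8*-2 + 1*9 + 4*9 = 29
Tr(AB) = 135 + 21 + 29 = 185

185


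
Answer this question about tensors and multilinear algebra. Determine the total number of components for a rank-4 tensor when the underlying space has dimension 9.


The number of components of a rank-r tensor in d dimensions is d^r.
Here d = 9 and r = 4.
9^4 = 6561

6561


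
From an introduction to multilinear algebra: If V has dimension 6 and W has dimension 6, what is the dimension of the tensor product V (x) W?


The dimension of a tensor product is the product of dimensions.
dim(V) = 6, dim(W) = 6
dim(V (x) W) = 6 * 6 = 36

36


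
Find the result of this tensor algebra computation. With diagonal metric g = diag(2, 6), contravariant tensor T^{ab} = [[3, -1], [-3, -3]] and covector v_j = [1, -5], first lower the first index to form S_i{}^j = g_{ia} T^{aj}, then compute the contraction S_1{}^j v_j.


Step 1: lower the first index. For a diagonal metric, g_{ia} T^{aj} = g_{ii} T^{ij} (no sum on i).
g_{11} = 2
S_1{}^1 = 2 * T^{11} = 2 * 3 = 6
S_1{}^2 = 2 * T^{12} = 2 * -1 = -2
Step 2: contract S_1{}^j with v_j.
S_1{}^1 * v_1 = 6 * 1 = 6
S_1{}^2 * v_2 = -2 * -5 = 10
Result = 6 + 10 = 16

16


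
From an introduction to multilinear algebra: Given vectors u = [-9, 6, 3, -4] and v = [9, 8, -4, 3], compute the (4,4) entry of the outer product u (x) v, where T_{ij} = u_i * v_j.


The outer product entry T_{ij} = u_i * v_j.
We need i=4, j=4.
u_4 = -4, v_4 = 3
T_{4,4} = -4 * 3 = -12

-12


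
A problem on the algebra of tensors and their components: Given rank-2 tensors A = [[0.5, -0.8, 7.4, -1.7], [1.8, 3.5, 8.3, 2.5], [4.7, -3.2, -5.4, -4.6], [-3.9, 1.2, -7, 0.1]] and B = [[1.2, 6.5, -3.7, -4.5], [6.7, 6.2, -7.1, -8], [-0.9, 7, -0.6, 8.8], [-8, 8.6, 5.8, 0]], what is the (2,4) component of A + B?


Tensor addition is component-wise: (A + B)_{ij} = A_{ij} + B_{ij}.
A_{24} = 2.5
B_{24} = -8
(A + B)_{24} = 2.5 + -8 = -5.5

-5.5


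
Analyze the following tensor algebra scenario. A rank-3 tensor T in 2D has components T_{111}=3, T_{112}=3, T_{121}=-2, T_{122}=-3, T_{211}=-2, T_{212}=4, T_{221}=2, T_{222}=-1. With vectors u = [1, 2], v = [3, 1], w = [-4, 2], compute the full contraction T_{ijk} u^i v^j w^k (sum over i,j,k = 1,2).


S = sum over i,j,k of T_{ijk} u_i v_j w_k. Expanding all 8 terms:
T_{111}*u_1*v_1*w_1 = 3*1*3*-4 = -36  (running total: -36)
T_{112}*u_1*v_1*w_2 = 3*1*3*2 = 18  (running total: -18)
T_{121}*u_1*v_2*w_1 = -2*1*1*-4 = 8  (running total: -10)
T_{122}*u_1*v_2*w_2 = -3*1*1*2 = -6  (running total: -16)
T_{211}*u_2*v_1*w_1 = -2*2*3*-4 = 48  (running total: 32)
T_{212}*u_2*v_1*w_2 = 4*2*3*2 = 48  (running total: 80)
T_{221}*u_2*v_2*w_1 = 2*2*1*-4 = -16  (running total: 64)
T_{222}*u_2*v_2*w_2 = -1*2*1*2 = -4  (running total: 60)
S = 60

60


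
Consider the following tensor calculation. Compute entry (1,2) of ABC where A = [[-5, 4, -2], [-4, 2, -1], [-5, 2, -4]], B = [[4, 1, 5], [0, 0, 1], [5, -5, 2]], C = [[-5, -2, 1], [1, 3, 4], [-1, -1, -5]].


(ABC)_{12} = sum_m (AB)_{1m} C_{m2}. First compute row 1 of AB.
(AB)_{11} = -5*4 + 4*0 + -2*5 = -30
(AB)_{12} = -5*1 + 4*0 + -2*-5 = 5
(AB)_{13} = -5*5 + 4*1 + -2*2 = -25
Now contract with column 2 of C:
(AB)_{11} * C_{12} = -30 * -2 = 60
(AB)_{12} * C_{22} = 5 * 3 = 15
(AB)_{13} * C_{32} = -25 * -1 = 25
(ABC)_{12} = 60 + 15 + 25 = 100

100


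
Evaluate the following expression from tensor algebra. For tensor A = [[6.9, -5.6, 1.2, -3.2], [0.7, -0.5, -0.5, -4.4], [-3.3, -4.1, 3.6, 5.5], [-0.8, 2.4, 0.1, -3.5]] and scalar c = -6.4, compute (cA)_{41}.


Scalar multiplication: (cA)_{ij} = c * A_{ij}.
c = -6.4
A_{41} = -0.8
(cA)_{41} = -6.4 * -0.8 = 5.12

5.12


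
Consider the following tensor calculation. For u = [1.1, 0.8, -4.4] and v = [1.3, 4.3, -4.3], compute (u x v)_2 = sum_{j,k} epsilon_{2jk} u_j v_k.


(u x v)_2 = sum_{j,k} epsilon_{2jk} u_j v_k. Only permutations of (1,2,3) contribute; the two non-zero terms are:
eps_{213} u_1 v_3 = -1 * 1.1 * -4.3 = 4.73
eps_{231} u_3 v_1 = 1 * -4.4 * 1.3 = -5.72
(u x v)_2 = -0.99

-0.99


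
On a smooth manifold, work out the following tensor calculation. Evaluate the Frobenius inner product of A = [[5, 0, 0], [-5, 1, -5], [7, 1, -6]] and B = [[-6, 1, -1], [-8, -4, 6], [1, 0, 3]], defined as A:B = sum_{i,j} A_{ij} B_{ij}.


A:B = sum over all i,j of A_{ij} * B_{ij}.
Row 1: 5*-6=-30, 0*1=0, 0*-1=0 => row sum = -30
Row 2: -5*-8=40, 1*-4=-4, -5*6=-30 => row sum = 6
Row 3: 7*1=7, 1*0=0, -6*3=-18 => row sum = -11
Total = -30 + 6 + -11 = -35

-35


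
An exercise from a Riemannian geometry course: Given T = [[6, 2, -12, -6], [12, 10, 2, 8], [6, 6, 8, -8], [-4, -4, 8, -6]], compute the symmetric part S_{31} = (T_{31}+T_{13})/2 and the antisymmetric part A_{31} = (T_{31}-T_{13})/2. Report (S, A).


T_{31} = 6
T_{13} = -12
S_{31} = (6 + -12)/2 = -6/2 = -3
A_{31} = (6 - -12)/2 = 18/2 = 9
Check: S + A = -3 + 9 = 6 = T_{31}.

(-3, 9)


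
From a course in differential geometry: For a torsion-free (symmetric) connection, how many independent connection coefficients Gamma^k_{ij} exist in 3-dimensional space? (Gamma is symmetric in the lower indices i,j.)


Christoffel symbols Gamma^k_{ij} are symmetric in i,j, so there are d * d(d+1)/2 independent symbols.
d = 3
d(d+1)/2 = 3 * 4 / 2 = 6
Total = 3 * 6 = 18

18


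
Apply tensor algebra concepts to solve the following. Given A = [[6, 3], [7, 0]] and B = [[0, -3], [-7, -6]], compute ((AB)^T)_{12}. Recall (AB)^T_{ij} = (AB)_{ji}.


(AB)^T_{ij} = (AB)_{ji} = sum_k A_{jk} B_{ki}.
For i=1, j=2 we need (AB)_{21}:
A_{21} * B_{11} = 7 * 0 = 0
A_{22} * B_{21} = 0 * -7 = 0
Sum = 0 + 0 = 0

0


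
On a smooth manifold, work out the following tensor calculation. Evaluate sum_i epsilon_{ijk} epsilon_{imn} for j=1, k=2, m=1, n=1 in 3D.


Using the identity: epsilon_{ijk} epsilon_{imn} = delta_{jm} delta_{kn} - delta_{jn} delta_{km}.
delta_{11} = 1
delta_{21} = 0
delta_{11} = 1
delta_{21} = 0
Result = 1 * 0 - 1 * 0 = 0 - 0 = 0

0


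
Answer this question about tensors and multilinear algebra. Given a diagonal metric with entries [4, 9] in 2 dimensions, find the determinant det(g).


For a diagonal metric, the determinant is the product of diagonal entries.
Diagonal entries: 4, 9
det(g) = 4 * 9 = 36

36


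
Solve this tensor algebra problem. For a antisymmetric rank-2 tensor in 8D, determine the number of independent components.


A antisymmetric rank-2 tensor in d dimensions has d(d-1)/2 independent components.
d = 8
d(d-1)/2 = 8 * 7 / 2 = 56 / 2 = 28

28


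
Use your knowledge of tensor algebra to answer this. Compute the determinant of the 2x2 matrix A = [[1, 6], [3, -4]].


For a 2x2 matrix [[a, b], [c, d]], det = a*d - b*c.
a = 1, b = 6, c = 3, d = -4
a*d = 1 * -4 = -4
b*c = 6 * 3 = 18
det = -4 - 18 = -22

-22


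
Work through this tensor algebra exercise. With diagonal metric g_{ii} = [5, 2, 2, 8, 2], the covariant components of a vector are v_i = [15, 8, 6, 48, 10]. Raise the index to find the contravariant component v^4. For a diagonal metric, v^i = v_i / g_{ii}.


To raise an index with a diagonal metric: v^i = v_i / g_{ii}.
For index 4: v_4 = 48, g_{44} = 8
v^4 = 48 / 8 = 6

6


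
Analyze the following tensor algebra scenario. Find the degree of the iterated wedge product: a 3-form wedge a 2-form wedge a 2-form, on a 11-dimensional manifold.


The degree of a wedge product is the sum of the degrees of the individual forms.
Degrees: 3, 2, 2
Total degree = 3 + 2 + 2 = 7

7


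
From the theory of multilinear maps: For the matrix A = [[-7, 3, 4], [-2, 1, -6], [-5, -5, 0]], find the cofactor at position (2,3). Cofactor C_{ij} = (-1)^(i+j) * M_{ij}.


To find cofactor C_{23}, delete row 2 and column 3.
The resulting 2x2 submatrix is: [[-7, 3], [-5, -5]]
Minor M_{23} = -7*-5 - 3*-5
  = 35 - -15 = 50
Sign = (-1)^(2+3) = (-1)^5 = -1
Cofactor C_{23} = -1 * 50 = -50

-50


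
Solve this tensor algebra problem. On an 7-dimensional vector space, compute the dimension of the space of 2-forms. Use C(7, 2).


The dimension of the space of p-forms on an n-dimensional space is C(n, p).
n = 7, p = 2
C(7, 2) = 7! / (2! * 5!) = 21

21


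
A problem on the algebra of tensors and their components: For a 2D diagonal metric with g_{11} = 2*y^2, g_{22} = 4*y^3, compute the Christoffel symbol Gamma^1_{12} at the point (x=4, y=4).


For a diagonal metric, Gamma^k_{ij} = (1/2) g^{kk} (dg_{ik}/dx_j + dg_{jk}/dx_i - dg_{ij}/dx_k).
The metric is diagonal, so g_{ab} = 0 for a != b.
At the given point: g_{11} = 32, g_{22} = 256
g^{11} = 1/32
dg_{11}/dx_2 = dg_{11}/dx_2 = 16
dg_{21}/dx_1 = 0 (off-diagonal)
dg_{12}/dx_1 = 0 (off-diagonal)
Numerator = 16 + 0 - 0 = 16
Gamma^1_{12} = 16 / (2 * 32) = 1/4

1/4


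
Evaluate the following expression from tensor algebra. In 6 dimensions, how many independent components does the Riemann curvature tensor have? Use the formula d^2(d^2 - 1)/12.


The Riemann tensor in d dimensions has d^2(d^2 - 1)/12 independent components.
d = 6, so d^2 = 36
d^2 - 1 = 35
d^2(d^2 - 1) = 36 * 35 = 1260
Divide by 12: 1260 / 12 = 105

105


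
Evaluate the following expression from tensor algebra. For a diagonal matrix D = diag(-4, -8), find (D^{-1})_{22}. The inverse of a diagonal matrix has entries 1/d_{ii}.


For a diagonal matrix, the inverse has entries (D^{-1})_{ii} = 1/d_{ii}.
The diagonal entries are: d_{11} = -4, d_{22} = -8
We need (D^{-1})_{22} = 1/d_{22} = 1/-8 = -1/8

-1/8


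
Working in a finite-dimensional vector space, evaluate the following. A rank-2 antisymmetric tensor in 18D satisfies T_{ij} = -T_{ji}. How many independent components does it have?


An antisymmetric rank-2 tensor satisfies A_{ij} = -A_{ji}, so diagonal entries are zero.
The independent components are the upper-triangular entries: C(n, 2) = n(n-1)/2.
n = 18
C(18, 2) = 18 * 17 / 2 = 306 / 2 = 153

153


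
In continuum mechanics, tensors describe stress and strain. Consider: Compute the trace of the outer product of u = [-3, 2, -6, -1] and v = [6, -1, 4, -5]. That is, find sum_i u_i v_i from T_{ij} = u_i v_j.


The outer product gives T_{ij} = u_i v_j.
The trace (contraction) is Tr(T) = sum_i T_{ii} = sum_i u_i v_i.
Diagonal entries:
T_{11} = u_1 * v_1 = -3 * 6 = -18
T_{22} = u_2 * v_2 = 2 * -1 = -2
T_{33} = u_3 * v_3 = -6 * 4 = -24
T_{44} = u_4 * v_4 = -1 * -5 = 5
Tr(T) = -18 + -2 + -24 + 5 = -39

-39


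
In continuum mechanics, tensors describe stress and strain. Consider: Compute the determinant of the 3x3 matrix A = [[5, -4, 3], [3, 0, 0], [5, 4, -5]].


Expanding along the first row, det(A) = a11*M_11 - a12*M_12 + a13*M_13, where M_1j is the (1,j) minor.
Minor M_11 = 0*-5 - 0*4 = 0
Minor M_12 = 3*-5 - 0*5 = -15
Minor M_13 = 3*4 - 0*5 = 12
det = 5*(0) - -4*(-15) + 3*(12)
    = 0 - 60 + 36
    = -24

-24


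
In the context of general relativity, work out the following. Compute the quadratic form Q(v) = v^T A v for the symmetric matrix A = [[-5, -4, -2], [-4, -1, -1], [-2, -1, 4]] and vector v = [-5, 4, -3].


First compute Av:
(Av)_1 = -5*-5 + -4*4 + -2*-3 = 15
(Av)_2 = -4*-5 + -1*4 + -1*-3 = 19
(Av)_3 = -2*-5 + -1*4 + 4*-3 = -6
Av = [15, 19, -6]
Then v^T (Av) = -5*15 + 4*19 + -3*-6
= -75 + 76 + 18 = 19

19


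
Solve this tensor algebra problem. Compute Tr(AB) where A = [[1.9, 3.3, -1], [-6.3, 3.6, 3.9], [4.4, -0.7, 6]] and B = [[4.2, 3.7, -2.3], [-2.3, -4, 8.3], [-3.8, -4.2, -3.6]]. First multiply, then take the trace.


Tr(AB) = sum_i (AB)_{ii} where (AB)_{ii} = sum_k A_{ik} B_{ki}.
(AB)_{11} = 1.9*4.2 + 3.3*-2.3 + -1*-3.8 = 4.19
(AB)_{22} = -6.3*3.7 + 3.6*-4 + 3.9*-4.2 = -54.09
(AB)_{33} = 4.4*-2.3 + -0.7*8.3 + 6*-3.6 = -37.53
Tr(AB) = 4.19 + -54.09 + -37.53 = -87.43

-87.43


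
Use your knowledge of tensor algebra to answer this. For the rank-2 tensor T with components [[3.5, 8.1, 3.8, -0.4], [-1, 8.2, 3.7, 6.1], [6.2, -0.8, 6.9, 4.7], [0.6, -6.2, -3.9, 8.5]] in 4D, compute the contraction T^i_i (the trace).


The contraction (trace) of a rank-2 tensor is the sum of its diagonal elements.
Diagonal entries: A[1,1] = 3.5, A[2,2] = 8.2, A[3,3] = 6.9, A[4,4] = 8.5
Tr(A) = 3.5 + 8.2 + 6.9 + 8.5 = 27.1

27.1


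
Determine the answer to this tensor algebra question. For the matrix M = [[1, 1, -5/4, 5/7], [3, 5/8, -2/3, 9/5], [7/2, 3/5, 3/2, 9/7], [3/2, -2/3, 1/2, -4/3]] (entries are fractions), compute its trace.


The trace is the sum of diagonal entries.
Diagonal: M[1,1] = 1, M[2,2] = 5/8, M[3,3] = 3/2, M[4,4] = -4/3
Tr(M) = 1 + 5/8 + 3/2 + -4/3
Computing step by step:
After adding M[1,1]: 1
After adding M[2,2]: 13/8
After adding M[3,3]: 25/8
After adding M[4,4]: 43/24
Tr(M) = 43/24

43/24


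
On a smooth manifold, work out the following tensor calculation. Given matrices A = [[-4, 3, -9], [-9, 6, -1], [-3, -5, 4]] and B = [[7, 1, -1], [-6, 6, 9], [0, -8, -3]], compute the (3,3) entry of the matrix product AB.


(AB)_{ij} = sum_k A_{ik} B_{kj}.
For i=3, j=3:
A_{31} * B_{13} = -3 * -1 = 3
A_{32} * B_{23} = -5 * 9 = -45
A_{33} * B_{33} = 4 * -3 = -12
Sum = 3 + -45 + -12 = -54

-54


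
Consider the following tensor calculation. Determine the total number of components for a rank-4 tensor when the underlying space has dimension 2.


The number of components of a rank-r tensor in d dimensions is d^r.
Here d = 2 and r = 4.
2^4 = 16

16


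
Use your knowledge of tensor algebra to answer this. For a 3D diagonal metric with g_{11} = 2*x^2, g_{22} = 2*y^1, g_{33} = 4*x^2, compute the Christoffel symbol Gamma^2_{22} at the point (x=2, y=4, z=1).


For a diagonal metric, Gamma^k_{ij} = (1/2) g^{kk} (dg_{ik}/dx_j + dg_{jk}/dx_i - dg_{ij}/dx_k).
The metric is diagonal, so g_{ab} = 0 for a != b.
At the given point: g_{11} = 8, g_{22} = 8, g_{33} = 16
g^{22} = 1/8
dg_{22}/dx_2 = dg_{22}/dx_2 = 2
dg_{22}/dx_2 = dg_{22}/dx_2 = 2
dg_{22}/dx_2 = dg_{22}/dx_2 = 2
Numerator = 2 + 2 - 2 = 2
Gamma^2_{22} = 2 / (2 * 8) = 1/8

1/8


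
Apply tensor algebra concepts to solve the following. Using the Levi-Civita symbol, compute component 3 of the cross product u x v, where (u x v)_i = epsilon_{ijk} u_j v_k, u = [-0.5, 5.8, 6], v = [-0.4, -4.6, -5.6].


(u x v)_3 = sum_{j,k} epsilon_{3jk} u_j v_k. Only permutations of (1,2,3) contribute; the two non-zero terms are:
eps_{312} u_1 v_2 = 1 * -0.5 * -4.6 = 2.3
eps_{321} u_2 v_1 = -1 * 5.8 * -0.4 = 2.32
(u x v)_3 = 4.62

4.62


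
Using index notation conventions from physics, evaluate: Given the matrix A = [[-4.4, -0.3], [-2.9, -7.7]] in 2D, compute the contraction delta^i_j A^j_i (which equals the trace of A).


The contraction (trace) of a rank-2 tensor is the sum of its diagonal elements.
Diagonal entries: A[1,1] = -4.4, A[2,2] = -7.7
Tr(A) = -4.4 + -7.7 = -12.1

-12.1


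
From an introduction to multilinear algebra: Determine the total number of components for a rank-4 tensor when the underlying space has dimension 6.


The number of components of a rank-r tensor in d dimensions is d^r.
Here d = 6 and r = 4.
6^4 = 1296

1296


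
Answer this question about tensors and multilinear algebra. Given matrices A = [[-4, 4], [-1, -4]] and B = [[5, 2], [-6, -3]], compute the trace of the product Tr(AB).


Tr(AB) = sum_i (AB)_{ii} where (AB)_{ii} = sum_k A_{ik} B_{ki}.
(AB)_{11} = -4*5 + 4*-6 = -44
(AB)_{22} = -1*2 + -4*-3 = 10
Tr(AB) = -44 + 10 = -34

-34
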